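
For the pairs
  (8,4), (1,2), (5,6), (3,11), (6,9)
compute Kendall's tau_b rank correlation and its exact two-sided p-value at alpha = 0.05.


Step 1: Enumerate the 10 unordered pairs (i,j) with i<j and classify each by sign(x_j-x_i) * sign(y_j-y_i).
  (1,2):dx=-7,dy=-2->C; (1,3):dx=-3,dy=+2->D; (1,4):dx=-5,dy=+7->D; (1,5):dx=-2,dy=+5->D
  (2,3):dx=+4,dy=+4->C; (2,4):dx=+2,dy=+9->C; (2,5):dx=+5,dy=+7->C; (3,4):dx=-2,dy=+5->D
  (3,5):dx=+1,dy=+3->C; (4,5):dx=+3,dy=-2->D
Step 2: C = 5, D = 5, total pairs = 10.
Step 3: tau = (C - D)/(n(n-1)/2) = (5 - 5)/10 = 0.000000.
Step 4: Exact two-sided p-value (enumerate n! = 120 permutations of y under H0): p = 1.000000.
Step 5: alpha = 0.05. fail to reject H0.

tau_b = 0.0000 (C=5, D=5), p = 1.000000, fail to reject H0.


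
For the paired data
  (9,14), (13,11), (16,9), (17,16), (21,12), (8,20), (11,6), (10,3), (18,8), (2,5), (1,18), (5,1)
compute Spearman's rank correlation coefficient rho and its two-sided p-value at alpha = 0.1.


Step 1: Rank x and y separately (midranks; no ties here).
rank(x): 9->5, 13->8, 16->9, 17->10, 21->12, 8->4, 11->7, 10->6, 18->11, 2->2, 1->1, 5->3
rank(y): 14->9, 11->7, 9->6, 16->10, 12->8, 20->12, 6->4, 3->2, 8->5, 5->3, 18->11, 1->1
Step 2: d_i = R_x(i) - R_y(i); compute d_i^2.
  (5-9)^2=16, (8-7)^2=1, (9-6)^2=9, (10-10)^2=0, (12-8)^2=16, (4-12)^2=64, (7-4)^2=9, (6-2)^2=16, (11-5)^2=36, (2-3)^2=1, (1-11)^2=100, (3-1)^2=4
sum(d^2) = 272.
Step 3: rho = 1 - 6*272 / (12*(12^2 - 1)) = 1 - 1632/1716 = 0.048951.
Step 4: Under H0, t = rho * sqrt((n-2)/(1-rho^2)) = 0.1550 ~ t(10).
Step 5: Two-sided p-value from the t-distribution with 10 df = 0.879919.
Step 6: alpha = 0.1. fail to reject H0.

rho = 0.0490, p = 0.879919, fail to reject H0 at alpha = 0.1.


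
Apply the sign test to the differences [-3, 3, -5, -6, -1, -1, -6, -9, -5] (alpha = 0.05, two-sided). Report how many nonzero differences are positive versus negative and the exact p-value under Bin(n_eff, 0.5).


Step 1: Discard zero differences. Original n = 9; n_eff = number of nonzero differences = 9.
Nonzero differences (with sign): -3, +3, -5, -6, -1, -1, -6, -9, -5
Step 2: Count signs: positive = 1, negative = 8.
Step 3: Under H0: P(positive) = 0.5, so the number of positives S ~ Bin(9, 0.5).
Step 4: Two-sided exact p-value = sum of Bin(9,0.5) probabilities at or below the observed probability = 0.039062.
Step 5: alpha = 0.05. reject H0.

n_eff = 9, pos = 1, neg = 8, p = 0.039062, reject H0.


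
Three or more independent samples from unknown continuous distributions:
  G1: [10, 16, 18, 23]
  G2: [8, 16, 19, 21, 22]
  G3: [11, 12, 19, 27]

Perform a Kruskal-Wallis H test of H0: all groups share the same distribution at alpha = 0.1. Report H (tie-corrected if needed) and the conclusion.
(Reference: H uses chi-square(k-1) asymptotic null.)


Step 1: Combine all N = 13 observations and assign midranks.
sorted (value, group, rank): (8,G2,1), (10,G1,2), (11,G3,3), (12,G3,4), (16,G1,5.5), (16,G2,5.5), (18,G1,7), (19,G2,8.5), (19,G3,8.5), (21,G2,10), (22,G2,11), (23,G1,12), (27,G3,13)
Step 2: Sum ranks within each group.
R_1 = 26.5 (n_1 = 4)
R_2 = 36 (n_2 = 5)
R_3 = 28.5 (n_3 = 4)
Step 3: H = 12/(N(N+1)) * sum(R_i^2/n_i) - 3(N+1)
     = 12/(13*14) * (26.5^2/4 + 36^2/5 + 28.5^2/4) - 3*14
     = 0.065934 * 637.825 - 42
     = 0.054396.
Step 4: Ties present; correction factor C = 1 - 12/(13^3 - 13) = 0.994505. Corrected H = 0.054396 / 0.994505 = 0.054696.
Step 5: Under H0, H ~ chi^2(2); p-value = 0.973023.
Step 6: alpha = 0.1. fail to reject H0.

H = 0.0547, df = 2, p = 0.973023, fail to reject H0.


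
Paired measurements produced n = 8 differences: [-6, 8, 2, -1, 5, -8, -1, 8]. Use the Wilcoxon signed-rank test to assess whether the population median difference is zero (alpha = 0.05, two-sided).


Step 1: Drop any zero differences (none here) and take |d_i|.
|d| = [6, 8, 2, 1, 5, 8, 1, 8]
Step 2: Midrank |d_i| (ties get averaged ranks).
ranks: |6|->5, |8|->7, |2|->3, |1|->1.5, |5|->4, |8|->7, |1|->1.5, |8|->7
Step 3: Attach original signs; sum ranks with positive sign and with negative sign.
W+ = 7 + 3 + 4 + 7 = 21
W- = 5 + 1.5 + 7 + 1.5 = 15
(Check: W+ + W- = 36 should equal n(n+1)/2 = 36.)
Step 4: Test statistic W = min(W+, W-) = 15.
Step 5: Ties in |d|, so use the tie-corrected normal approximation.
        E[W] = n(n+1)/4 = 8*9/4 = 18.
        Tie groups: |d|=1 (t=2), |d|=8 (t=3); sum(t^3 - t) = 30.
        Var[W] = n(n+1)(2n+1)/24 - sum(t^3-t)/48 = 1224/24 - 30/48 = 50.375.
        z = (W - E[W]) / sqrt(Var[W]) = (15 - 18) / 7.0975 = -0.4227.
        Two-sided p = 2*Phi(z) = 0.672527.
Step 6: alpha = 0.05. fail to reject H0.

W+ = 21, W- = 15, W = min = 15, p = 0.672527, fail to reject H0.


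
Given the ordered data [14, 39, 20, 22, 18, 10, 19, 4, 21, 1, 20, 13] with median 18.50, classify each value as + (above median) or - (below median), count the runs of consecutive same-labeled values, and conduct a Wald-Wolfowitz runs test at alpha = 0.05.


Step 1: Compute median = 18.50; label A = above, B = below.
Labels in order: BAAABBABABAB  (n_A = 6, n_B = 6)
Step 2: Count runs R = 9.
Step 3: Under H0 (random ordering), E[R] = 2*n_A*n_B/(n_A+n_B) + 1 = 2*6*6/12 + 1 = 7.0000.
        Var[R] = 2*n_A*n_B*(2*n_A*n_B - n_A - n_B) / ((n_A+n_B)^2 * (n_A+n_B-1)) = 4320/1584 = 2.7273.
        SD[R] = 1.6514.
Step 4: Continuity-corrected z = (R - 0.5 - E[R]) / SD[R] = (9 - 0.5 - 7.0000) / 1.6514 = 0.9083.
Step 5: Two-sided p-value via normal approximation = 2*(1 - Phi(|z|)) = 0.363722.
Step 6: alpha = 0.05. fail to reject H0.

R = 9, z = 0.9083, p = 0.363722, fail to reject H0.


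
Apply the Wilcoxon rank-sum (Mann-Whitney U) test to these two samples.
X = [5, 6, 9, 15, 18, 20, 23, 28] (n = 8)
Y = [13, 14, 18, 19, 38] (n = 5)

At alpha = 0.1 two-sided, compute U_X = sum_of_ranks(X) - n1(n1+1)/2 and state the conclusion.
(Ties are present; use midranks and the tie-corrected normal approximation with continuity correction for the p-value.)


Step 1: Combine and sort all 13 observations; assign midranks.
sorted (value, group): (5,X), (6,X), (9,X), (13,Y), (14,Y), (15,X), (18,X), (18,Y), (19,Y), (20,X), (23,X), (28,X), (38,Y)
ranks: 5->1, 6->2, 9->3, 13->4, 14->5, 15->6, 18->7.5, 18->7.5, 19->9, 20->10, 23->11, 28->12, 38->13
Step 2: Rank sum for X: R1 = 1 + 2 + 3 + 6 + 7.5 + 10 + 11 + 12 = 52.5.
Step 3: U_X = R1 - n1(n1+1)/2 = 52.5 - 8*9/2 = 52.5 - 36 = 16.5.
       U_Y = n1*n2 - U_X = 40 - 16.5 = 23.5.
Step 4: Ties are present, so use the tie-corrected normal approximation (with continuity correction) for the p-value.
Step 5: p-value = 0.660111; compare to alpha = 0.1. fail to reject H0.

U_X = 16.5, p = 0.660111, fail to reject H0 at alpha = 0.1.


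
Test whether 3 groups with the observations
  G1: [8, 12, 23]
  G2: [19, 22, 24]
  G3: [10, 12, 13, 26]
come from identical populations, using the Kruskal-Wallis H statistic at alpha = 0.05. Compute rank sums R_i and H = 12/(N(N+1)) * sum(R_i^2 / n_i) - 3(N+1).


Step 1: Combine all N = 10 observations and assign midranks.
sorted (value, group, rank): (8,G1,1), (10,G3,2), (12,G1,3.5), (12,G3,3.5), (13,G3,5), (19,G2,6), (22,G2,7), (23,G1,8), (24,G2,9), (26,G3,10)
Step 2: Sum ranks within each group.
R_1 = 12.5 (n_1 = 3)
R_2 = 22 (n_2 = 3)
R_3 = 20.5 (n_3 = 4)
Step 3: H = 12/(N(N+1)) * sum(R_i^2/n_i) - 3(N+1)
     = 12/(10*11) * (12.5^2/3 + 22^2/3 + 20.5^2/4) - 3*11
     = 0.109091 * 318.479 - 33
     = 1.743182.
Step 4: Ties present; correction factor C = 1 - 6/(10^3 - 10) = 0.993939. Corrected H = 1.743182 / 0.993939 = 1.753811.
Step 5: Under H0, H ~ chi^2(2); p-value = 0.416068.
Step 6: alpha = 0.05. fail to reject H0.

H = 1.7538, df = 2, p = 0.416068, fail to reject H0.


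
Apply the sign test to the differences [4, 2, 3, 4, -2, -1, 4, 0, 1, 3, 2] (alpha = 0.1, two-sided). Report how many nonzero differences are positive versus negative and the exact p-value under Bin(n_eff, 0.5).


Step 1: Discard zero differences. Original n = 11; n_eff = number of nonzero differences = 10.
Nonzero differences (with sign): +4, +2, +3, +4, -2, -1, +4, +1, +3, +2
Step 2: Count signs: positive = 8, negative = 2.
Step 3: Under H0: P(positive) = 0.5, so the number of positives S ~ Bin(10, 0.5).
Step 4: Two-sided exact p-value = sum of Bin(10,0.5) probabilities at or below the observed probability = 0.109375.
Step 5: alpha = 0.1. fail to reject H0.

n_eff = 10, pos = 8, neg = 2, p = 0.109375, fail to reject H0.


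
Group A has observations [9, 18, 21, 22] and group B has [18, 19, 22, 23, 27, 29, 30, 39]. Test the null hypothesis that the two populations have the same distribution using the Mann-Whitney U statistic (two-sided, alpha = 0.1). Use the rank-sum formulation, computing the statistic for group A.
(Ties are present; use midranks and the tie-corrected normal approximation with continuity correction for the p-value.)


Step 1: Combine and sort all 12 observations; assign midranks.
sorted (value, group): (9,X), (18,X), (18,Y), (19,Y), (21,X), (22,X), (22,Y), (23,Y), (27,Y), (29,Y), (30,Y), (39,Y)
ranks: 9->1, 18->2.5, 18->2.5, 19->4, 21->5, 22->6.5, 22->6.5, 23->8, 27->9, 29->10, 30->11, 39->12
Step 2: Rank sum for X: R1 = 1 + 2.5 + 5 + 6.5 = 15.
Step 3: U_X = R1 - n1(n1+1)/2 = 15 - 4*5/2 = 15 - 10 = 5.
       U_Y = n1*n2 - U_X = 32 - 5 = 27.
Step 4: Ties are present, so use the tie-corrected normal approximation (with continuity correction) for the p-value.
Step 5: p-value = 0.073517; compare to alpha = 0.1. reject H0.

U_X = 5, p = 0.073517, reject H0 at alpha = 0.1.


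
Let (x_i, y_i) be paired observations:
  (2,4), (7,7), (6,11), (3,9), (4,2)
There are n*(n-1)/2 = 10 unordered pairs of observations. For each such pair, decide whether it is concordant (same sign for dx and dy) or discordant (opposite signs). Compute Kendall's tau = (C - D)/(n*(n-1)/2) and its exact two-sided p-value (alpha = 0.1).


Step 1: Enumerate the 10 unordered pairs (i,j) with i<j and classify each by sign(x_j-x_i) * sign(y_j-y_i).
  (1,2):dx=+5,dy=+3->C; (1,3):dx=+4,dy=+7->C; (1,4):dx=+1,dy=+5->C; (1,5):dx=+2,dy=-2->D
  (2,3):dx=-1,dy=+4->D; (2,4):dx=-4,dy=+2->D; (2,5):dx=-3,dy=-5->C; (3,4):dx=-3,dy=-2->C
  (3,5):dx=-2,dy=-9->C; (4,5):dx=+1,dy=-7->D
Step 2: C = 6, D = 4, total pairs = 10.
Step 3: tau = (C - D)/(n(n-1)/2) = (6 - 4)/10 = 0.200000.
Step 4: Exact two-sided p-value (enumerate n! = 120 permutations of y under H0): p = 0.816667.
Step 5: alpha = 0.1. fail to reject H0.

tau_b = 0.2000 (C=6, D=4), p = 0.816667, fail to reject H0.


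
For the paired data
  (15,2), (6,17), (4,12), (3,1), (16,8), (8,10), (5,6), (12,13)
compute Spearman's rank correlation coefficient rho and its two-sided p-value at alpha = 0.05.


Step 1: Rank x and y separately (midranks; no ties here).
rank(x): 15->7, 6->4, 4->2, 3->1, 16->8, 8->5, 5->3, 12->6
rank(y): 2->2, 17->8, 12->6, 1->1, 8->4, 10->5, 6->3, 13->7
Step 2: d_i = R_x(i) - R_y(i); compute d_i^2.
  (7-2)^2=25, (4-8)^2=16, (2-6)^2=16, (1-1)^2=0, (8-4)^2=16, (5-5)^2=0, (3-3)^2=0, (6-7)^2=1
sum(d^2) = 74.
Step 3: rho = 1 - 6*74 / (8*(8^2 - 1)) = 1 - 444/504 = 0.119048.
Step 4: Under H0, t = rho * sqrt((n-2)/(1-rho^2)) = 0.2937 ~ t(6).
Step 5: Two-sided p-value from the t-distribution with 6 df = 0.778886.
Step 6: alpha = 0.05. fail to reject H0.

rho = 0.1190, p = 0.778886, fail to reject H0 at alpha = 0.05.


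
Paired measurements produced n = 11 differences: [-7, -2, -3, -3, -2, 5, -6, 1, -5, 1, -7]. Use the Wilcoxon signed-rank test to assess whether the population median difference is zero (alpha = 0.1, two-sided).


Step 1: Drop any zero differences (none here) and take |d_i|.
|d| = [7, 2, 3, 3, 2, 5, 6, 1, 5, 1, 7]
Step 2: Midrank |d_i| (ties get averaged ranks).
ranks: |7|->10.5, |2|->3.5, |3|->5.5, |3|->5.5, |2|->3.5, |5|->7.5, |6|->9, |1|->1.5, |5|->7.5, |1|->1.5, |7|->10.5
Step 3: Attach original signs; sum ranks with positive sign and with negative sign.
W+ = 7.5 + 1.5 + 1.5 = 10.5
W- = 10.5 + 3.5 + 5.5 + 5.5 + 3.5 + 9 + 7.5 + 10.5 = 55.5
(Check: W+ + W- = 66 should equal n(n+1)/2 = 66.)
Step 4: Test statistic W = min(W+, W-) = 10.5.
Step 5: Ties in |d|, so use the tie-corrected normal approximation.
        E[W] = n(n+1)/4 = 11*12/4 = 33.
        Tie groups: |d|=1 (t=2), |d|=2 (t=2), |d|=3 (t=2), |d|=5 (t=2), |d|=7 (t=2); sum(t^3 - t) = 30.
        Var[W] = n(n+1)(2n+1)/24 - sum(t^3-t)/48 = 3036/24 - 30/48 = 125.875.
        z = (W - E[W]) / sqrt(Var[W]) = (10.5 - 33) / 11.2194 = -2.0055.
        Two-sided p = 2*Phi(z) = 0.044914.
Step 6: alpha = 0.1. reject H0.

W+ = 10.5, W- = 55.5, W = min = 10.5, p = 0.044914, reject H0.


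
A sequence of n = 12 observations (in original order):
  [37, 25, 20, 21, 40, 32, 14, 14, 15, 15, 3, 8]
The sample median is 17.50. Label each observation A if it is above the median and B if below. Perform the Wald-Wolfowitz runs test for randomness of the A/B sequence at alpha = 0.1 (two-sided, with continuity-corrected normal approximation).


Step 1: Compute median = 17.50; label A = above, B = below.
Labels in order: AAAAAABBBBBB  (n_A = 6, n_B = 6)
Step 2: Count runs R = 2.
Step 3: Under H0 (random ordering), E[R] = 2*n_A*n_B/(n_A+n_B) + 1 = 2*6*6/12 + 1 = 7.0000.
        Var[R] = 2*n_A*n_B*(2*n_A*n_B - n_A - n_B) / ((n_A+n_B)^2 * (n_A+n_B-1)) = 4320/1584 = 2.7273.
        SD[R] = 1.6514.
Step 4: Continuity-corrected z = (R + 0.5 - E[R]) / SD[R] = (2 + 0.5 - 7.0000) / 1.6514 = -2.7249.
Step 5: Two-sided p-value via normal approximation = 2*(1 - Phi(|z|)) = 0.006432.
Step 6: alpha = 0.1. reject H0.

R = 2, z = -2.7249, p = 0.006432, reject H0.


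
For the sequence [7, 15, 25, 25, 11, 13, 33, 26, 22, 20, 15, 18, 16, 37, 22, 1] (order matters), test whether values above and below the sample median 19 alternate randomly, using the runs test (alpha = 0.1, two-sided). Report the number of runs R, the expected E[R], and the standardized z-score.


Step 1: Compute median = 19; label A = above, B = below.
Labels in order: BBAABBAAAABBBAAB  (n_A = 8, n_B = 8)
Step 2: Count runs R = 7.
Step 3: Under H0 (random ordering), E[R] = 2*n_A*n_B/(n_A+n_B) + 1 = 2*8*8/16 + 1 = 9.0000.
        Var[R] = 2*n_A*n_B*(2*n_A*n_B - n_A - n_B) / ((n_A+n_B)^2 * (n_A+n_B-1)) = 14336/3840 = 3.7333.
        SD[R] = 1.9322.
Step 4: Continuity-corrected z = (R + 0.5 - E[R]) / SD[R] = (7 + 0.5 - 9.0000) / 1.9322 = -0.7763.
Step 5: Two-sided p-value via normal approximation = 2*(1 - Phi(|z|)) = 0.437558.
Step 6: alpha = 0.1. fail to reject H0.

R = 7, z = -0.7763, p = 0.437558, fail to reject H0.


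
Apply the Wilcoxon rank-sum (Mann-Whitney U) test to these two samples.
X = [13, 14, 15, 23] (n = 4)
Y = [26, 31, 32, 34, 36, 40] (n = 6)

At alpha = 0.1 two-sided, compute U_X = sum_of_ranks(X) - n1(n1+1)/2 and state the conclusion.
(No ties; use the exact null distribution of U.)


Step 1: Combine and sort all 10 observations; assign midranks.
sorted (value, group): (13,X), (14,X), (15,X), (23,X), (26,Y), (31,Y), (32,Y), (34,Y), (36,Y), (40,Y)
ranks: 13->1, 14->2, 15->3, 23->4, 26->5, 31->6, 32->7, 34->8, 36->9, 40->10
Step 2: Rank sum for X: R1 = 1 + 2 + 3 + 4 = 10.
Step 3: U_X = R1 - n1(n1+1)/2 = 10 - 4*5/2 = 10 - 10 = 0.
       U_Y = n1*n2 - U_X = 24 - 0 = 24.
Step 4: No ties, so the exact null distribution of U (based on enumerating the C(10,4) = 210 equally likely rank assignments) gives the two-sided p-value.
Step 5: p-value = 0.009524; compare to alpha = 0.1. reject H0.

U_X = 0, p = 0.009524, reject H0 at alpha = 0.1.


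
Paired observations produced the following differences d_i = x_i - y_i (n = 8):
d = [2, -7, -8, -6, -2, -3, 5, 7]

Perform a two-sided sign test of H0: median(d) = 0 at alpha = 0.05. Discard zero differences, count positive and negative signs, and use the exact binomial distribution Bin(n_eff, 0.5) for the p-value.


Step 1: Discard zero differences. Original n = 8; n_eff = number of nonzero differences = 8.
Nonzero differences (with sign): +2, -7, -8, -6, -2, -3, +5, +7
Step 2: Count signs: positive = 3, negative = 5.
Step 3: Under H0: P(positive) = 0.5, so the number of positives S ~ Bin(8, 0.5).
Step 4: Two-sided exact p-value = sum of Bin(8,0.5) probabilities at or below the observed probability = 0.726562.
Step 5: alpha = 0.05. fail to reject H0.

n_eff = 8, pos = 3, neg = 5, p = 0.726562, fail to reject H0.


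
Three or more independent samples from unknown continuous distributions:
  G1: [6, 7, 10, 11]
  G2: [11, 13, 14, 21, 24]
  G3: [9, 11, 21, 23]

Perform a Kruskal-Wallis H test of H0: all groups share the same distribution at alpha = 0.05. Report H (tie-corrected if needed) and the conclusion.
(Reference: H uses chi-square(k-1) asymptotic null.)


Step 1: Combine all N = 13 observations and assign midranks.
sorted (value, group, rank): (6,G1,1), (7,G1,2), (9,G3,3), (10,G1,4), (11,G1,6), (11,G2,6), (11,G3,6), (13,G2,8), (14,G2,9), (21,G2,10.5), (21,G3,10.5), (23,G3,12), (24,G2,13)
Step 2: Sum ranks within each group.
R_1 = 13 (n_1 = 4)
R_2 = 46.5 (n_2 = 5)
R_3 = 31.5 (n_3 = 4)
Step 3: H = 12/(N(N+1)) * sum(R_i^2/n_i) - 3(N+1)
     = 12/(13*14) * (13^2/4 + 46.5^2/5 + 31.5^2/4) - 3*14
     = 0.065934 * 722.763 - 42
     = 5.654670.
Step 4: Ties present; correction factor C = 1 - 30/(13^3 - 13) = 0.986264. Corrected H = 5.654670 / 0.986264 = 5.733426.
Step 5: Under H0, H ~ chi^2(2); p-value = 0.056886.
Step 6: alpha = 0.05. fail to reject H0.

H = 5.7334, df = 2, p = 0.056886, fail to reject H0.


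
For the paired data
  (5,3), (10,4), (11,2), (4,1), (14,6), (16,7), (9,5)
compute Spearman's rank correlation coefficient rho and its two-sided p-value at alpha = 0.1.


Step 1: Rank x and y separately (midranks; no ties here).
rank(x): 5->2, 10->4, 11->5, 4->1, 14->6, 16->7, 9->3
rank(y): 3->3, 4->4, 2->2, 1->1, 6->6, 7->7, 5->5
Step 2: d_i = R_x(i) - R_y(i); compute d_i^2.
  (2-3)^2=1, (4-4)^2=0, (5-2)^2=9, (1-1)^2=0, (6-6)^2=0, (7-7)^2=0, (3-5)^2=4
sum(d^2) = 14.
Step 3: rho = 1 - 6*14 / (7*(7^2 - 1)) = 1 - 84/336 = 0.750000.
Step 4: Under H0, t = rho * sqrt((n-2)/(1-rho^2)) = 2.5355 ~ t(5).
Step 5: Two-sided p-value from the t-distribution with 5 df = 0.052181.
Step 6: alpha = 0.1. reject H0.

rho = 0.7500, p = 0.052181, reject H0 at alpha = 0.1.


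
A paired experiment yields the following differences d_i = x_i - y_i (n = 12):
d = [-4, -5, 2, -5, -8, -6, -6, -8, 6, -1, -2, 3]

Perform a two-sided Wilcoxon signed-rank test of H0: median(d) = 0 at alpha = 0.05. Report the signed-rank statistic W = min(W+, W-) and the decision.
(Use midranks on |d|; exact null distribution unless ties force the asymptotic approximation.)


Step 1: Drop any zero differences (none here) and take |d_i|.
|d| = [4, 5, 2, 5, 8, 6, 6, 8, 6, 1, 2, 3]
Step 2: Midrank |d_i| (ties get averaged ranks).
ranks: |4|->5, |5|->6.5, |2|->2.5, |5|->6.5, |8|->11.5, |6|->9, |6|->9, |8|->11.5, |6|->9, |1|->1, |2|->2.5, |3|->4
Step 3: Attach original signs; sum ranks with positive sign and with negative sign.
W+ = 2.5 + 9 + 4 = 15.5
W- = 5 + 6.5 + 6.5 + 11.5 + 9 + 9 + 11.5 + 1 + 2.5 = 62.5
(Check: W+ + W- = 78 should equal n(n+1)/2 = 78.)
Step 4: Test statistic W = min(W+, W-) = 15.5.
Step 5: Ties in |d|, so use the tie-corrected normal approximation.
        E[W] = n(n+1)/4 = 12*13/4 = 39.
        Tie groups: |d|=2 (t=2), |d|=5 (t=2), |d|=6 (t=3), |d|=8 (t=2); sum(t^3 - t) = 42.
        Var[W] = n(n+1)(2n+1)/24 - sum(t^3-t)/48 = 3900/24 - 42/48 = 161.625.
        z = (W - E[W]) / sqrt(Var[W]) = (15.5 - 39) / 12.7132 = -1.8485.
        Two-sided p = 2*Phi(z) = 0.064534.
Step 6: alpha = 0.05. fail to reject H0.

W+ = 15.5, W- = 62.5, W = min = 15.5, p = 0.064534, fail to reject H0.


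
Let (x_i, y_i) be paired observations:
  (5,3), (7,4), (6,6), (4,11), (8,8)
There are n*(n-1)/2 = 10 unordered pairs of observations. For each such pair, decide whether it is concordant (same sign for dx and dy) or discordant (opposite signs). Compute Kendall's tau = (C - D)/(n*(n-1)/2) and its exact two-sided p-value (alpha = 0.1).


Step 1: Enumerate the 10 unordered pairs (i,j) with i<j and classify each by sign(x_j-x_i) * sign(y_j-y_i).
  (1,2):dx=+2,dy=+1->C; (1,3):dx=+1,dy=+3->C; (1,4):dx=-1,dy=+8->D; (1,5):dx=+3,dy=+5->C
  (2,3):dx=-1,dy=+2->D; (2,4):dx=-3,dy=+7->D; (2,5):dx=+1,dy=+4->C; (3,4):dx=-2,dy=+5->D
  (3,5):dx=+2,dy=+2->C; (4,5):dx=+4,dy=-3->D
Step 2: C = 5, D = 5, total pairs = 10.
Step 3: tau = (C - D)/(n(n-1)/2) = (5 - 5)/10 = 0.000000.
Step 4: Exact two-sided p-value (enumerate n! = 120 permutations of y under H0): p = 1.000000.
Step 5: alpha = 0.1. fail to reject H0.

tau_b = 0.0000 (C=5, D=5), p = 1.000000, fail to reject H0.


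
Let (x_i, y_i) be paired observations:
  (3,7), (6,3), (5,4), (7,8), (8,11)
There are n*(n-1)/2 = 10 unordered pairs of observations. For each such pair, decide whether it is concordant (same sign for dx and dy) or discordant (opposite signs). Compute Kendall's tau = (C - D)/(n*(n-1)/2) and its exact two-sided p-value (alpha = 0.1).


Step 1: Enumerate the 10 unordered pairs (i,j) with i<j and classify each by sign(x_j-x_i) * sign(y_j-y_i).
  (1,2):dx=+3,dy=-4->D; (1,3):dx=+2,dy=-3->D; (1,4):dx=+4,dy=+1->C; (1,5):dx=+5,dy=+4->C
  (2,3):dx=-1,dy=+1->D; (2,4):dx=+1,dy=+5->C; (2,5):dx=+2,dy=+8->C; (3,4):dx=+2,dy=+4->C
  (3,5):dx=+3,dy=+7->C; (4,5):dx=+1,dy=+3->C
Step 2: C = 7, D = 3, total pairs = 10.
Step 3: tau = (C - D)/(n(n-1)/2) = (7 - 3)/10 = 0.400000.
Step 4: Exact two-sided p-value (enumerate n! = 120 permutations of y under H0): p = 0.483333.
Step 5: alpha = 0.1. fail to reject H0.

tau_b = 0.4000 (C=7, D=3), p = 0.483333, fail to reject H0.


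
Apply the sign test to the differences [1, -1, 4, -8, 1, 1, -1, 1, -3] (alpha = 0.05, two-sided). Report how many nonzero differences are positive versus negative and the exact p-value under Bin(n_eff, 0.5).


Step 1: Discard zero differences. Original n = 9; n_eff = number of nonzero differences = 9.
Nonzero differences (with sign): +1, -1, +4, -8, +1, +1, -1, +1, -3
Step 2: Count signs: positive = 5, negative = 4.
Step 3: Under H0: P(positive) = 0.5, so the number of positives S ~ Bin(9, 0.5).
Step 4: Two-sided exact p-value = sum of Bin(9,0.5) probabilities at or below the observed probability = 1.000000.
Step 5: alpha = 0.05. fail to reject H0.

n_eff = 9, pos = 5, neg = 4, p = 1.000000, fail to reject H0.


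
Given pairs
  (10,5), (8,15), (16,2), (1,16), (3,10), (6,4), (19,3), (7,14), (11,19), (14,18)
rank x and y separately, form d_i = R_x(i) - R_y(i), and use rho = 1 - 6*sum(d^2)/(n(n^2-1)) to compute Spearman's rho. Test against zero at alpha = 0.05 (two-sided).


Step 1: Rank x and y separately (midranks; no ties here).
rank(x): 10->6, 8->5, 16->9, 1->1, 3->2, 6->3, 19->10, 7->4, 11->7, 14->8
rank(y): 5->4, 15->7, 2->1, 16->8, 10->5, 4->3, 3->2, 14->6, 19->10, 18->9
Step 2: d_i = R_x(i) - R_y(i); compute d_i^2.
  (6-4)^2=4, (5-7)^2=4, (9-1)^2=64, (1-8)^2=49, (2-5)^2=9, (3-3)^2=0, (10-2)^2=64, (4-6)^2=4, (7-10)^2=9, (8-9)^2=1
sum(d^2) = 208.
Step 3: rho = 1 - 6*208 / (10*(10^2 - 1)) = 1 - 1248/990 = -0.260606.
Step 4: Under H0, t = rho * sqrt((n-2)/(1-rho^2)) = -0.7635 ~ t(8).
Step 5: Two-sided p-value from the t-distribution with 8 df = 0.467089.
Step 6: alpha = 0.05. fail to reject H0.

rho = -0.2606, p = 0.467089, fail to reject H0 at alpha = 0.05.


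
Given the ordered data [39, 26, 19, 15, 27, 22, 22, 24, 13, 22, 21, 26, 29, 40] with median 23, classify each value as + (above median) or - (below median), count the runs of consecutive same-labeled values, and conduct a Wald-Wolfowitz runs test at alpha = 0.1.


Step 1: Compute median = 23; label A = above, B = below.
Labels in order: AABBABBABBBAAA  (n_A = 7, n_B = 7)
Step 2: Count runs R = 7.
Step 3: Under H0 (random ordering), E[R] = 2*n_A*n_B/(n_A+n_B) + 1 = 2*7*7/14 + 1 = 8.0000.
        Var[R] = 2*n_A*n_B*(2*n_A*n_B - n_A - n_B) / ((n_A+n_B)^2 * (n_A+n_B-1)) = 8232/2548 = 3.2308.
        SD[R] = 1.7974.
Step 4: Continuity-corrected z = (R + 0.5 - E[R]) / SD[R] = (7 + 0.5 - 8.0000) / 1.7974 = -0.2782.
Step 5: Two-sided p-value via normal approximation = 2*(1 - Phi(|z|)) = 0.780879.
Step 6: alpha = 0.1. fail to reject H0.

R = 7, z = -0.2782, p = 0.780879, fail to reject H0.


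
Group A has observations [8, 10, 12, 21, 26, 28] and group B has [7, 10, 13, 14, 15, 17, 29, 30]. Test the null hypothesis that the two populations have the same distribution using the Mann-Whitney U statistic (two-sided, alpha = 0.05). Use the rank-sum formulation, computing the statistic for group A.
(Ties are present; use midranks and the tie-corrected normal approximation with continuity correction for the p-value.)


Step 1: Combine and sort all 14 observations; assign midranks.
sorted (value, group): (7,Y), (8,X), (10,X), (10,Y), (12,X), (13,Y), (14,Y), (15,Y), (17,Y), (21,X), (26,X), (28,X), (29,Y), (30,Y)
ranks: 7->1, 8->2, 10->3.5, 10->3.5, 12->5, 13->6, 14->7, 15->8, 17->9, 21->10, 26->11, 28->12, 29->13, 30->14
Step 2: Rank sum for X: R1 = 2 + 3.5 + 5 + 10 + 11 + 12 = 43.5.
Step 3: U_X = R1 - n1(n1+1)/2 = 43.5 - 6*7/2 = 43.5 - 21 = 22.5.
       U_Y = n1*n2 - U_X = 48 - 22.5 = 25.5.
Step 4: Ties are present, so use the tie-corrected normal approximation (with continuity correction) for the p-value.
Step 5: p-value = 0.897167; compare to alpha = 0.05. fail to reject H0.

U_X = 22.5, p = 0.897167, fail to reject H0 at alpha = 0.05.


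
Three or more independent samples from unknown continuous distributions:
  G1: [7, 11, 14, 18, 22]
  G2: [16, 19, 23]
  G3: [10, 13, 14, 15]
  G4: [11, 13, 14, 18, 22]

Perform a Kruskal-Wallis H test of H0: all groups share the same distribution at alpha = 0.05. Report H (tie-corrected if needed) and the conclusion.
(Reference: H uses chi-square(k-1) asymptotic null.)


Step 1: Combine all N = 17 observations and assign midranks.
sorted (value, group, rank): (7,G1,1), (10,G3,2), (11,G1,3.5), (11,G4,3.5), (13,G3,5.5), (13,G4,5.5), (14,G1,8), (14,G3,8), (14,G4,8), (15,G3,10), (16,G2,11), (18,G1,12.5), (18,G4,12.5), (19,G2,14), (22,G1,15.5), (22,G4,15.5), (23,G2,17)
Step 2: Sum ranks within each group.
R_1 = 40.5 (n_1 = 5)
R_2 = 42 (n_2 = 3)
R_3 = 25.5 (n_3 = 4)
R_4 = 45 (n_4 = 5)
Step 3: H = 12/(N(N+1)) * sum(R_i^2/n_i) - 3(N+1)
     = 12/(17*18) * (40.5^2/5 + 42^2/3 + 25.5^2/4 + 45^2/5) - 3*18
     = 0.039216 * 1483.61 - 54
     = 4.180882.
Step 4: Ties present; correction factor C = 1 - 48/(17^3 - 17) = 0.990196. Corrected H = 4.180882 / 0.990196 = 4.222277.
Step 5: Under H0, H ~ chi^2(3); p-value = 0.238441.
Step 6: alpha = 0.05. fail to reject H0.

H = 4.2223, df = 3, p = 0.238441, fail to reject H0.


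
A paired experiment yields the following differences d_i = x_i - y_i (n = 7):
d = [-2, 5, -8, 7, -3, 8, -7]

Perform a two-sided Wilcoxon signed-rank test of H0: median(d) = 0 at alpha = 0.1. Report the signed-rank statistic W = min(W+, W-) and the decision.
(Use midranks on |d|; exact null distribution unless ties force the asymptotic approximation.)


Step 1: Drop any zero differences (none here) and take |d_i|.
|d| = [2, 5, 8, 7, 3, 8, 7]
Step 2: Midrank |d_i| (ties get averaged ranks).
ranks: |2|->1, |5|->3, |8|->6.5, |7|->4.5, |3|->2, |8|->6.5, |7|->4.5
Step 3: Attach original signs; sum ranks with positive sign and with negative sign.
W+ = 3 + 4.5 + 6.5 = 14
W- = 1 + 6.5 + 2 + 4.5 = 14
(Check: W+ + W- = 28 should equal n(n+1)/2 = 28.)
Step 4: Test statistic W = min(W+, W-) = 14.
Step 5: Ties in |d|, so use the tie-corrected normal approximation.
        E[W] = n(n+1)/4 = 7*8/4 = 14.
        Tie groups: |d|=7 (t=2), |d|=8 (t=2); sum(t^3 - t) = 12.
        Var[W] = n(n+1)(2n+1)/24 - sum(t^3-t)/48 = 840/24 - 12/48 = 34.75.
        z = (W - E[W]) / sqrt(Var[W]) = (14 - 14) / 5.8949 = 0.0000.
        Two-sided p = 2*Phi(z) = 1.000000.
Step 6: alpha = 0.1. fail to reject H0.

W+ = 14, W- = 14, W = min = 14, p = 1.000000, fail to reject H0.


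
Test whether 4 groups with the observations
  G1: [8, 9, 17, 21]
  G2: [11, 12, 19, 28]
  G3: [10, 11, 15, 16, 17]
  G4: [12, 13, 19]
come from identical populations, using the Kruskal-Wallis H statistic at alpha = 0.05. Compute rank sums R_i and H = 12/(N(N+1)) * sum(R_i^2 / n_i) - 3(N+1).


Step 1: Combine all N = 16 observations and assign midranks.
sorted (value, group, rank): (8,G1,1), (9,G1,2), (10,G3,3), (11,G2,4.5), (11,G3,4.5), (12,G2,6.5), (12,G4,6.5), (13,G4,8), (15,G3,9), (16,G3,10), (17,G1,11.5), (17,G3,11.5), (19,G2,13.5), (19,G4,13.5), (21,G1,15), (28,G2,16)
Step 2: Sum ranks within each group.
R_1 = 29.5 (n_1 = 4)
R_2 = 40.5 (n_2 = 4)
R_3 = 38 (n_3 = 5)
R_4 = 28 (n_4 = 3)
Step 3: H = 12/(N(N+1)) * sum(R_i^2/n_i) - 3(N+1)
     = 12/(16*17) * (29.5^2/4 + 40.5^2/4 + 38^2/5 + 28^2/3) - 3*17
     = 0.044118 * 1177.76 - 51
     = 0.959926.
Step 4: Ties present; correction factor C = 1 - 24/(16^3 - 16) = 0.994118. Corrected H = 0.959926 / 0.994118 = 0.965607.
Step 5: Under H0, H ~ chi^2(3); p-value = 0.809573.
Step 6: alpha = 0.05. fail to reject H0.

H = 0.9656, df = 3, p = 0.809573, fail to reject H0.


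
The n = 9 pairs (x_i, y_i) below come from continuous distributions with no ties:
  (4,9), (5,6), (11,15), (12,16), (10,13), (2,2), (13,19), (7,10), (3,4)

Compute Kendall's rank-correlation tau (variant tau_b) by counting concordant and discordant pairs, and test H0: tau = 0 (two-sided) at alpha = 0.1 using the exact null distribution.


Step 1: Enumerate the 36 unordered pairs (i,j) with i<j and classify each by sign(x_j-x_i) * sign(y_j-y_i).
  (1,2):dx=+1,dy=-3->D; (1,3):dx=+7,dy=+6->C; (1,4):dx=+8,dy=+7->C; (1,5):dx=+6,dy=+4->C
  (1,6):dx=-2,dy=-7->C; (1,7):dx=+9,dy=+10->C; (1,8):dx=+3,dy=+1->C; (1,9):dx=-1,dy=-5->C
  (2,3):dx=+6,dy=+9->C; (2,4):dx=+7,dy=+10->C; (2,5):dx=+5,dy=+7->C; (2,6):dx=-3,dy=-4->C
  (2,7):dx=+8,dy=+13->C; (2,8):dx=+2,dy=+4->C; (2,9):dx=-2,dy=-2->C; (3,4):dx=+1,dy=+1->C
  (3,5):dx=-1,dy=-2->C; (3,6):dx=-9,dy=-13->C; (3,7):dx=+2,dy=+4->C; (3,8):dx=-4,dy=-5->C
  (3,9):dx=-8,dy=-11->C; (4,5):dx=-2,dy=-3->C; (4,6):dx=-10,dy=-14->C; (4,7):dx=+1,dy=+3->C
  (4,8):dx=-5,dy=-6->C; (4,9):dx=-9,dy=-12->C; (5,6):dx=-8,dy=-11->C; (5,7):dx=+3,dy=+6->C
  (5,8):dx=-3,dy=-3->C; (5,9):dx=-7,dy=-9->C; (6,7):dx=+11,dy=+17->C; (6,8):dx=+5,dy=+8->C
  (6,9):dx=+1,dy=+2->C; (7,8):dx=-6,dy=-9->C; (7,9):dx=-10,dy=-15->C; (8,9):dx=-4,dy=-6->C
Step 2: C = 35, D = 1, total pairs = 36.
Step 3: tau = (C - D)/(n(n-1)/2) = (35 - 1)/36 = 0.944444.
Step 4: Exact two-sided p-value (enumerate n! = 362880 permutations of y under H0): p = 0.000050.
Step 5: alpha = 0.1. reject H0.

tau_b = 0.9444 (C=35, D=1), p = 0.000050, reject H0.


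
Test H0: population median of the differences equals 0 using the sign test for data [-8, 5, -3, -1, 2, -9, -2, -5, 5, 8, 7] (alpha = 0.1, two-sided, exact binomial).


Step 1: Discard zero differences. Original n = 11; n_eff = number of nonzero differences = 11.
Nonzero differences (with sign): -8, +5, -3, -1, +2, -9, -2, -5, +5, +8, +7
Step 2: Count signs: positive = 5, negative = 6.
Step 3: Under H0: P(positive) = 0.5, so the number of positives S ~ Bin(11, 0.5).
Step 4: Two-sided exact p-value = sum of Bin(11,0.5) probabilities at or below the observed probability = 1.000000.
Step 5: alpha = 0.1. fail to reject H0.

n_eff = 11, pos = 5, neg = 6, p = 1.000000, fail to reject H0.


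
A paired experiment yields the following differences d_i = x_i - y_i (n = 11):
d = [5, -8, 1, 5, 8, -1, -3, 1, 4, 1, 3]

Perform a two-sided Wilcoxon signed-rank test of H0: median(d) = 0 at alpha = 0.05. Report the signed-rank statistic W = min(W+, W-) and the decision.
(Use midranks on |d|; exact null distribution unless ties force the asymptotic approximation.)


Step 1: Drop any zero differences (none here) and take |d_i|.
|d| = [5, 8, 1, 5, 8, 1, 3, 1, 4, 1, 3]
Step 2: Midrank |d_i| (ties get averaged ranks).
ranks: |5|->8.5, |8|->10.5, |1|->2.5, |5|->8.5, |8|->10.5, |1|->2.5, |3|->5.5, |1|->2.5, |4|->7, |1|->2.5, |3|->5.5
Step 3: Attach original signs; sum ranks with positive sign and with negative sign.
W+ = 8.5 + 2.5 + 8.5 + 10.5 + 2.5 + 7 + 2.5 + 5.5 = 47.5
W- = 10.5 + 2.5 + 5.5 = 18.5
(Check: W+ + W- = 66 should equal n(n+1)/2 = 66.)
Step 4: Test statistic W = min(W+, W-) = 18.5.
Step 5: Ties in |d|, so use the tie-corrected normal approximation.
        E[W] = n(n+1)/4 = 11*12/4 = 33.
        Tie groups: |d|=1 (t=4), |d|=3 (t=2), |d|=5 (t=2), |d|=8 (t=2); sum(t^3 - t) = 78.
        Var[W] = n(n+1)(2n+1)/24 - sum(t^3-t)/48 = 3036/24 - 78/48 = 124.875.
        z = (W - E[W]) / sqrt(Var[W]) = (18.5 - 33) / 11.1747 = -1.2976.
        Two-sided p = 2*Phi(z) = 0.194436.
Step 6: alpha = 0.05. fail to reject H0.

W+ = 47.5, W- = 18.5, W = min = 18.5, p = 0.194436, fail to reject H0.


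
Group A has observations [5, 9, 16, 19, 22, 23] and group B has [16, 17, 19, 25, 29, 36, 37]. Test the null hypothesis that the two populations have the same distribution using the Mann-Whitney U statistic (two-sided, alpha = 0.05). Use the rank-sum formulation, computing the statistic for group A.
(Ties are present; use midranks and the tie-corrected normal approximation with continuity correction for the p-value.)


Step 1: Combine and sort all 13 observations; assign midranks.
sorted (value, group): (5,X), (9,X), (16,X), (16,Y), (17,Y), (19,X), (19,Y), (22,X), (23,X), (25,Y), (29,Y), (36,Y), (37,Y)
ranks: 5->1, 9->2, 16->3.5, 16->3.5, 17->5, 19->6.5, 19->6.5, 22->8, 23->9, 25->10, 29->11, 36->12, 37->13
Step 2: Rank sum for X: R1 = 1 + 2 + 3.5 + 6.5 + 8 + 9 = 30.
Step 3: U_X = R1 - n1(n1+1)/2 = 30 - 6*7/2 = 30 - 21 = 9.
       U_Y = n1*n2 - U_X = 42 - 9 = 33.
Step 4: Ties are present, so use the tie-corrected normal approximation (with continuity correction) for the p-value.
Step 5: p-value = 0.099478; compare to alpha = 0.05. fail to reject H0.

U_X = 9, p = 0.099478, fail to reject H0 at alpha = 0.05.


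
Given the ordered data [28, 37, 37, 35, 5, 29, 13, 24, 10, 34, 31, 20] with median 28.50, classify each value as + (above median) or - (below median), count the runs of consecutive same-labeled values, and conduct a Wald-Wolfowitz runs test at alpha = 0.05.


Step 1: Compute median = 28.50; label A = above, B = below.
Labels in order: BAAABABBBAAB  (n_A = 6, n_B = 6)
Step 2: Count runs R = 7.
Step 3: Under H0 (random ordering), E[R] = 2*n_A*n_B/(n_A+n_B) + 1 = 2*6*6/12 + 1 = 7.0000.
        Var[R] = 2*n_A*n_B*(2*n_A*n_B - n_A - n_B) / ((n_A+n_B)^2 * (n_A+n_B-1)) = 4320/1584 = 2.7273.
        SD[R] = 1.6514.
Step 4: R = E[R], so z = 0 with no continuity correction.
Step 5: Two-sided p-value via normal approximation = 2*(1 - Phi(|z|)) = 1.000000.
Step 6: alpha = 0.05. fail to reject H0.

R = 7, z = 0.0000, p = 1.000000, fail to reject H0.


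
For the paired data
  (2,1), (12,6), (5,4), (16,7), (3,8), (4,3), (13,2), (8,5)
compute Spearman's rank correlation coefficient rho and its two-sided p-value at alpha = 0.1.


Step 1: Rank x and y separately (midranks; no ties here).
rank(x): 2->1, 12->6, 5->4, 16->8, 3->2, 4->3, 13->7, 8->5
rank(y): 1->1, 6->6, 4->4, 7->7, 8->8, 3->3, 2->2, 5->5
Step 2: d_i = R_x(i) - R_y(i); compute d_i^2.
  (1-1)^2=0, (6-6)^2=0, (4-4)^2=0, (8-7)^2=1, (2-8)^2=36, (3-3)^2=0, (7-2)^2=25, (5-5)^2=0
sum(d^2) = 62.
Step 3: rho = 1 - 6*62 / (8*(8^2 - 1)) = 1 - 372/504 = 0.261905.
Step 4: Under H0, t = rho * sqrt((n-2)/(1-rho^2)) = 0.6647 ~ t(6).
Step 5: Two-sided p-value from the t-distribution with 6 df = 0.530923.
Step 6: alpha = 0.1. fail to reject H0.

rho = 0.2619, p = 0.530923, fail to reject H0 at alpha = 0.1.


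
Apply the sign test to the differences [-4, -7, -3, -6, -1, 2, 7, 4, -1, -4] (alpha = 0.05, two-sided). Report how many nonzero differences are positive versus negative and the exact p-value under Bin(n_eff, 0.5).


Step 1: Discard zero differences. Original n = 10; n_eff = number of nonzero differences = 10.
Nonzero differences (with sign): -4, -7, -3, -6, -1, +2, +7, +4, -1, -4
Step 2: Count signs: positive = 3, negative = 7.
Step 3: Under H0: P(positive) = 0.5, so the number of positives S ~ Bin(10, 0.5).
Step 4: Two-sided exact p-value = sum of Bin(10,0.5) probabilities at or below the observed probability = 0.343750.
Step 5: alpha = 0.05. fail to reject H0.

n_eff = 10, pos = 3, neg = 7, p = 0.343750, fail to reject H0.


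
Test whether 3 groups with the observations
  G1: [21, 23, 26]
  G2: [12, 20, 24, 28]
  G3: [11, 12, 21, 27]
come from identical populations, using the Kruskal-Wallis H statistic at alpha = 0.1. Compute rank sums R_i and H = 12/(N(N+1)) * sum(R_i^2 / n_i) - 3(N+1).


Step 1: Combine all N = 11 observations and assign midranks.
sorted (value, group, rank): (11,G3,1), (12,G2,2.5), (12,G3,2.5), (20,G2,4), (21,G1,5.5), (21,G3,5.5), (23,G1,7), (24,G2,8), (26,G1,9), (27,G3,10), (28,G2,11)
Step 2: Sum ranks within each group.
R_1 = 21.5 (n_1 = 3)
R_2 = 25.5 (n_2 = 4)
R_3 = 19 (n_3 = 4)
Step 3: H = 12/(N(N+1)) * sum(R_i^2/n_i) - 3(N+1)
     = 12/(11*12) * (21.5^2/3 + 25.5^2/4 + 19^2/4) - 3*12
     = 0.090909 * 406.896 - 36
     = 0.990530.
Step 4: Ties present; correction factor C = 1 - 12/(11^3 - 11) = 0.990909. Corrected H = 0.990530 / 0.990909 = 0.999618.
Step 5: Under H0, H ~ chi^2(2); p-value = 0.606647.
Step 6: alpha = 0.1. fail to reject H0.

H = 0.9996, df = 2, p = 0.606647, fail to reject H0.


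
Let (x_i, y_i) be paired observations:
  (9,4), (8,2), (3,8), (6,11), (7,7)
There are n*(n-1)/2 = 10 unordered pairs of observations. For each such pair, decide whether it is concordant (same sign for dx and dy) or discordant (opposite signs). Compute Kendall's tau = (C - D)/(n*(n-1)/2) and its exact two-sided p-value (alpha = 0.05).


Step 1: Enumerate the 10 unordered pairs (i,j) with i<j and classify each by sign(x_j-x_i) * sign(y_j-y_i).
  (1,2):dx=-1,dy=-2->C; (1,3):dx=-6,dy=+4->D; (1,4):dx=-3,dy=+7->D; (1,5):dx=-2,dy=+3->D
  (2,3):dx=-5,dy=+6->D; (2,4):dx=-2,dy=+9->D; (2,5):dx=-1,dy=+5->D; (3,4):dx=+3,dy=+3->C
  (3,5):dx=+4,dy=-1->D; (4,5):dx=+1,dy=-4->D
Step 2: C = 2, D = 8, total pairs = 10.
Step 3: tau = (C - D)/(n(n-1)/2) = (2 - 8)/10 = -0.600000.
Step 4: Exact two-sided p-value (enumerate n! = 120 permutations of y under H0): p = 0.233333.
Step 5: alpha = 0.05. fail to reject H0.

tau_b = -0.6000 (C=2, D=8), p = 0.233333, fail to reject H0.


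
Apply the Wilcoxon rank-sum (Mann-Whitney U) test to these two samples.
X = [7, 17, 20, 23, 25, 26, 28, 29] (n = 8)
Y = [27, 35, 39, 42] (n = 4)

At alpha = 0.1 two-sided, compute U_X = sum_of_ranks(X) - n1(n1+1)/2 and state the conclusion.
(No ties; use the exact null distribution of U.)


Step 1: Combine and sort all 12 observations; assign midranks.
sorted (value, group): (7,X), (17,X), (20,X), (23,X), (25,X), (26,X), (27,Y), (28,X), (29,X), (35,Y), (39,Y), (42,Y)
ranks: 7->1, 17->2, 20->3, 23->4, 25->5, 26->6, 27->7, 28->8, 29->9, 35->10, 39->11, 42->12
Step 2: Rank sum for X: R1 = 1 + 2 + 3 + 4 + 5 + 6 + 8 + 9 = 38.
Step 3: U_X = R1 - n1(n1+1)/2 = 38 - 8*9/2 = 38 - 36 = 2.
       U_Y = n1*n2 - U_X = 32 - 2 = 30.
Step 4: No ties, so the exact null distribution of U (based on enumerating the C(12,8) = 495 equally likely rank assignments) gives the two-sided p-value.
Step 5: p-value = 0.016162; compare to alpha = 0.1. reject H0.

U_X = 2, p = 0.016162, reject H0 at alpha = 0.1.


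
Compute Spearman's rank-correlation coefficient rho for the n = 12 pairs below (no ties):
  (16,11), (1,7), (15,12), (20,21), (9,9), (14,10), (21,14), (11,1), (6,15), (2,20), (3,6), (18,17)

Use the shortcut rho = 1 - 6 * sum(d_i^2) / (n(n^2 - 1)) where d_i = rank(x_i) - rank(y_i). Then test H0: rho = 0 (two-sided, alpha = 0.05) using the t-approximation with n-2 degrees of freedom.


Step 1: Rank x and y separately (midranks; no ties here).
rank(x): 16->9, 1->1, 15->8, 20->11, 9->5, 14->7, 21->12, 11->6, 6->4, 2->2, 3->3, 18->10
rank(y): 11->6, 7->3, 12->7, 21->12, 9->4, 10->5, 14->8, 1->1, 15->9, 20->11, 6->2, 17->10
Step 2: d_i = R_x(i) - R_y(i); compute d_i^2.
  (9-6)^2=9, (1-3)^2=4, (8-7)^2=1, (11-12)^2=1, (5-4)^2=1, (7-5)^2=4, (12-8)^2=16, (6-1)^2=25, (4-9)^2=25, (2-11)^2=81, (3-2)^2=1, (10-10)^2=0
sum(d^2) = 168.
Step 3: rho = 1 - 6*168 / (12*(12^2 - 1)) = 1 - 1008/1716 = 0.412587.
Step 4: Under H0, t = rho * sqrt((n-2)/(1-rho^2)) = 1.4323 ~ t(10).
Step 5: Two-sided p-value from the t-distribution with 10 df = 0.182564.
Step 6: alpha = 0.05. fail to reject H0.

rho = 0.4126, p = 0.182564, fail to reject H0 at alpha = 0.05.


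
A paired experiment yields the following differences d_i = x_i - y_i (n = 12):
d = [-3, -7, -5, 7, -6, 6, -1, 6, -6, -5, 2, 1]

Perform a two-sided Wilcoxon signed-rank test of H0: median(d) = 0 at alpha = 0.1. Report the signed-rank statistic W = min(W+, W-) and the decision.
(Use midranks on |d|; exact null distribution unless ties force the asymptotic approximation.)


Step 1: Drop any zero differences (none here) and take |d_i|.
|d| = [3, 7, 5, 7, 6, 6, 1, 6, 6, 5, 2, 1]
Step 2: Midrank |d_i| (ties get averaged ranks).
ranks: |3|->4, |7|->11.5, |5|->5.5, |7|->11.5, |6|->8.5, |6|->8.5, |1|->1.5, |6|->8.5, |6|->8.5, |5|->5.5, |2|->3, |1|->1.5
Step 3: Attach original signs; sum ranks with positive sign and with negative sign.
W+ = 11.5 + 8.5 + 8.5 + 3 + 1.5 = 33
W- = 4 + 11.5 + 5.5 + 8.5 + 1.5 + 8.5 + 5.5 = 45
(Check: W+ + W- = 78 should equal n(n+1)/2 = 78.)
Step 4: Test statistic W = min(W+, W-) = 33.
Step 5: Ties in |d|, so use the tie-corrected normal approximation.
        E[W] = n(n+1)/4 = 12*13/4 = 39.
        Tie groups: |d|=1 (t=2), |d|=5 (t=2), |d|=6 (t=4), |d|=7 (t=2); sum(t^3 - t) = 78.
        Var[W] = n(n+1)(2n+1)/24 - sum(t^3-t)/48 = 3900/24 - 78/48 = 160.875.
        z = (W - E[W]) / sqrt(Var[W]) = (33 - 39) / 12.6837 = -0.4730.
        Two-sided p = 2*Phi(z) = 0.636178.
Step 6: alpha = 0.1. fail to reject H0.

W+ = 33, W- = 45, W = min = 33, p = 0.636178, fail to reject H0.
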